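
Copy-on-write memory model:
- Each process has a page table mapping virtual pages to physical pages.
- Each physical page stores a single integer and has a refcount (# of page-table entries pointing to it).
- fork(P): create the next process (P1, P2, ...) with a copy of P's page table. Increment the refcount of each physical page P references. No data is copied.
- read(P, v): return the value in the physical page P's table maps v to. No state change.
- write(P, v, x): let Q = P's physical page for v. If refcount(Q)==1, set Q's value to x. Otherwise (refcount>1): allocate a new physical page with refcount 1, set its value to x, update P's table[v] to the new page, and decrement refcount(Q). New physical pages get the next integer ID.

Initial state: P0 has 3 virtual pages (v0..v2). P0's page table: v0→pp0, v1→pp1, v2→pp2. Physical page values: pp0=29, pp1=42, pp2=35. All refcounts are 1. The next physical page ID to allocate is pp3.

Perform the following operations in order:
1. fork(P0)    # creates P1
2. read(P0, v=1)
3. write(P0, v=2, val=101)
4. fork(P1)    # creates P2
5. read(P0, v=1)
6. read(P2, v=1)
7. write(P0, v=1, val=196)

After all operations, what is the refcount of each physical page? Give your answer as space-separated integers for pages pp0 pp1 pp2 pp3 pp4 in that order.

Answer: 3 2 2 1 1

Derivation:
Op 1: fork(P0) -> P1. 3 ppages; refcounts: pp0:2 pp1:2 pp2:2
Op 2: read(P0, v1) -> 42. No state change.
Op 3: write(P0, v2, 101). refcount(pp2)=2>1 -> COPY to pp3. 4 ppages; refcounts: pp0:2 pp1:2 pp2:1 pp3:1
Op 4: fork(P1) -> P2. 4 ppages; refcounts: pp0:3 pp1:3 pp2:2 pp3:1
Op 5: read(P0, v1) -> 42. No state change.
Op 6: read(P2, v1) -> 42. No state change.
Op 7: write(P0, v1, 196). refcount(pp1)=3>1 -> COPY to pp4. 5 ppages; refcounts: pp0:3 pp1:2 pp2:2 pp3:1 pp4:1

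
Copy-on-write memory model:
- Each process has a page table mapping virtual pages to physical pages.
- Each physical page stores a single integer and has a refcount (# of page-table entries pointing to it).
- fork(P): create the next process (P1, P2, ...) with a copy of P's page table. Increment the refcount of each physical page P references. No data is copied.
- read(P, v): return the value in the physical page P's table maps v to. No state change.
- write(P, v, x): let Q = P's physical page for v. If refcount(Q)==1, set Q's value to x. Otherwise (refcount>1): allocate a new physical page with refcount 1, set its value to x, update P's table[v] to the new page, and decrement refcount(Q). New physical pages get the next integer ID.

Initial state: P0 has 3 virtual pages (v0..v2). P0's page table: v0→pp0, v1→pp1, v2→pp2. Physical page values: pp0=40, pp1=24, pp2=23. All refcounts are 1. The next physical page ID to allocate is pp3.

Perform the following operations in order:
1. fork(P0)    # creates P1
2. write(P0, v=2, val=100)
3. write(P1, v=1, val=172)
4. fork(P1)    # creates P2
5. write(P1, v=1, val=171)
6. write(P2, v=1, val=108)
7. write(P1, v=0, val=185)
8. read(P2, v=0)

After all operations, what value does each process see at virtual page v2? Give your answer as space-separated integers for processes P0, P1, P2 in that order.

Answer: 100 23 23

Derivation:
Op 1: fork(P0) -> P1. 3 ppages; refcounts: pp0:2 pp1:2 pp2:2
Op 2: write(P0, v2, 100). refcount(pp2)=2>1 -> COPY to pp3. 4 ppages; refcounts: pp0:2 pp1:2 pp2:1 pp3:1
Op 3: write(P1, v1, 172). refcount(pp1)=2>1 -> COPY to pp4. 5 ppages; refcounts: pp0:2 pp1:1 pp2:1 pp3:1 pp4:1
Op 4: fork(P1) -> P2. 5 ppages; refcounts: pp0:3 pp1:1 pp2:2 pp3:1 pp4:2
Op 5: write(P1, v1, 171). refcount(pp4)=2>1 -> COPY to pp5. 6 ppages; refcounts: pp0:3 pp1:1 pp2:2 pp3:1 pp4:1 pp5:1
Op 6: write(P2, v1, 108). refcount(pp4)=1 -> write in place. 6 ppages; refcounts: pp0:3 pp1:1 pp2:2 pp3:1 pp4:1 pp5:1
Op 7: write(P1, v0, 185). refcount(pp0)=3>1 -> COPY to pp6. 7 ppages; refcounts: pp0:2 pp1:1 pp2:2 pp3:1 pp4:1 pp5:1 pp6:1
Op 8: read(P2, v0) -> 40. No state change.
P0: v2 -> pp3 = 100
P1: v2 -> pp2 = 23
P2: v2 -> pp2 = 23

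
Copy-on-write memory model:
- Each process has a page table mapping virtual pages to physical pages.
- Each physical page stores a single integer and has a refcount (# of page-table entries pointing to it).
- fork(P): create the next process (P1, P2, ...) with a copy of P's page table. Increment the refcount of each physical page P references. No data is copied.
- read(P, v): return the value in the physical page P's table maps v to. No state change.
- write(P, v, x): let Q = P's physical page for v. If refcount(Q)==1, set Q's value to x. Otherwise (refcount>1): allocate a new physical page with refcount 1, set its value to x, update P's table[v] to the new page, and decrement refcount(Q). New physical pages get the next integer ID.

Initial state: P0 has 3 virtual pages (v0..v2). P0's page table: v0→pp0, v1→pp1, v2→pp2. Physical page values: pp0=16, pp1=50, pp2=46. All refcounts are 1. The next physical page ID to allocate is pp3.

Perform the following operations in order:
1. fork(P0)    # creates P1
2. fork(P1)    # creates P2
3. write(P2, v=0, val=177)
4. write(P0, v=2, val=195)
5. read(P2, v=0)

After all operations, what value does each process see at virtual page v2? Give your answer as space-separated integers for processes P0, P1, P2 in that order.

Op 1: fork(P0) -> P1. 3 ppages; refcounts: pp0:2 pp1:2 pp2:2
Op 2: fork(P1) -> P2. 3 ppages; refcounts: pp0:3 pp1:3 pp2:3
Op 3: write(P2, v0, 177). refcount(pp0)=3>1 -> COPY to pp3. 4 ppages; refcounts: pp0:2 pp1:3 pp2:3 pp3:1
Op 4: write(P0, v2, 195). refcount(pp2)=3>1 -> COPY to pp4. 5 ppages; refcounts: pp0:2 pp1:3 pp2:2 pp3:1 pp4:1
Op 5: read(P2, v0) -> 177. No state change.
P0: v2 -> pp4 = 195
P1: v2 -> pp2 = 46
P2: v2 -> pp2 = 46

Answer: 195 46 46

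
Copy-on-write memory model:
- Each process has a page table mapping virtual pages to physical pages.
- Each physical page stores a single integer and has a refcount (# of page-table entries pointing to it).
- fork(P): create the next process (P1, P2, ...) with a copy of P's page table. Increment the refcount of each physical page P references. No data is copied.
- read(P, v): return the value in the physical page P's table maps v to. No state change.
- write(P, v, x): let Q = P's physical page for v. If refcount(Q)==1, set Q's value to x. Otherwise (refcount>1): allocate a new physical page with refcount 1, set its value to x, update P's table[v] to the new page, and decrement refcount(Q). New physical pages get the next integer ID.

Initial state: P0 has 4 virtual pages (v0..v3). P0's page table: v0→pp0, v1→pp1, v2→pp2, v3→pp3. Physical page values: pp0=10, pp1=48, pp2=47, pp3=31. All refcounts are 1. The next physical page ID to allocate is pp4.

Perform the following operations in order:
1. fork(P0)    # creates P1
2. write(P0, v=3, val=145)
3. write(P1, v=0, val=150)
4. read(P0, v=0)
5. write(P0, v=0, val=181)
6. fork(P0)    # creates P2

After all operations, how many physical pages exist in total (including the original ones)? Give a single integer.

Op 1: fork(P0) -> P1. 4 ppages; refcounts: pp0:2 pp1:2 pp2:2 pp3:2
Op 2: write(P0, v3, 145). refcount(pp3)=2>1 -> COPY to pp4. 5 ppages; refcounts: pp0:2 pp1:2 pp2:2 pp3:1 pp4:1
Op 3: write(P1, v0, 150). refcount(pp0)=2>1 -> COPY to pp5. 6 ppages; refcounts: pp0:1 pp1:2 pp2:2 pp3:1 pp4:1 pp5:1
Op 4: read(P0, v0) -> 10. No state change.
Op 5: write(P0, v0, 181). refcount(pp0)=1 -> write in place. 6 ppages; refcounts: pp0:1 pp1:2 pp2:2 pp3:1 pp4:1 pp5:1
Op 6: fork(P0) -> P2. 6 ppages; refcounts: pp0:2 pp1:3 pp2:3 pp3:1 pp4:2 pp5:1

Answer: 6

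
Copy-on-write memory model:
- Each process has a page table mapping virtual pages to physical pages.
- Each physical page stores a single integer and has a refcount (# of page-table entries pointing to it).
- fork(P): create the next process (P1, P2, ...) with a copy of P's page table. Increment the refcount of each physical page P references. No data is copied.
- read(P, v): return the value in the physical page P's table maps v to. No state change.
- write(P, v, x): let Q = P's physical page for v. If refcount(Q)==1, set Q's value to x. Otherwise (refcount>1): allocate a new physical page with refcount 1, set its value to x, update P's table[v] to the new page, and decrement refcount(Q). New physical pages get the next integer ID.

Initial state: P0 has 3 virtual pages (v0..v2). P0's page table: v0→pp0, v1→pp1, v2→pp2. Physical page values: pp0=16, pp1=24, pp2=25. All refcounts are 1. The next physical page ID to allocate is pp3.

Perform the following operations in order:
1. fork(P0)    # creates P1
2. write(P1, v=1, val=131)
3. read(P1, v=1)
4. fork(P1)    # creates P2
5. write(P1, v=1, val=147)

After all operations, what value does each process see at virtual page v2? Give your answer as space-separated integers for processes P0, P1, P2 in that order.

Answer: 25 25 25

Derivation:
Op 1: fork(P0) -> P1. 3 ppages; refcounts: pp0:2 pp1:2 pp2:2
Op 2: write(P1, v1, 131). refcount(pp1)=2>1 -> COPY to pp3. 4 ppages; refcounts: pp0:2 pp1:1 pp2:2 pp3:1
Op 3: read(P1, v1) -> 131. No state change.
Op 4: fork(P1) -> P2. 4 ppages; refcounts: pp0:3 pp1:1 pp2:3 pp3:2
Op 5: write(P1, v1, 147). refcount(pp3)=2>1 -> COPY to pp4. 5 ppages; refcounts: pp0:3 pp1:1 pp2:3 pp3:1 pp4:1
P0: v2 -> pp2 = 25
P1: v2 -> pp2 = 25
P2: v2 -> pp2 = 25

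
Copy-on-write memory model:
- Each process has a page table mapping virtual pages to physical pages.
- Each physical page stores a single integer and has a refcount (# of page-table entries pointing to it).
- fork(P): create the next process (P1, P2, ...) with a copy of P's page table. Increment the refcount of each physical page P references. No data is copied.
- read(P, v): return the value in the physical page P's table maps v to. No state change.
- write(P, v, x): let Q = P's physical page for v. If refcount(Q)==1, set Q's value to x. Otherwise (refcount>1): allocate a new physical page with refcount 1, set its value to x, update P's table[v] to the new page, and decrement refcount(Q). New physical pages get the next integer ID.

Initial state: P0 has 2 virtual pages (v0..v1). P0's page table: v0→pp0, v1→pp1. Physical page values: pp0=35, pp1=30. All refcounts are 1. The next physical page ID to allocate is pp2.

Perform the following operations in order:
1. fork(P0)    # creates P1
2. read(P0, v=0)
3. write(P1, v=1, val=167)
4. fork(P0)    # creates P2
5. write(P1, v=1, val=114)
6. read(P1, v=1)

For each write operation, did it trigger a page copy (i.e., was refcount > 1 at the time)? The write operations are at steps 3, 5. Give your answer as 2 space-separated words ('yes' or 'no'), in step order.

Op 1: fork(P0) -> P1. 2 ppages; refcounts: pp0:2 pp1:2
Op 2: read(P0, v0) -> 35. No state change.
Op 3: write(P1, v1, 167). refcount(pp1)=2>1 -> COPY to pp2. 3 ppages; refcounts: pp0:2 pp1:1 pp2:1
Op 4: fork(P0) -> P2. 3 ppages; refcounts: pp0:3 pp1:2 pp2:1
Op 5: write(P1, v1, 114). refcount(pp2)=1 -> write in place. 3 ppages; refcounts: pp0:3 pp1:2 pp2:1
Op 6: read(P1, v1) -> 114. No state change.

yes no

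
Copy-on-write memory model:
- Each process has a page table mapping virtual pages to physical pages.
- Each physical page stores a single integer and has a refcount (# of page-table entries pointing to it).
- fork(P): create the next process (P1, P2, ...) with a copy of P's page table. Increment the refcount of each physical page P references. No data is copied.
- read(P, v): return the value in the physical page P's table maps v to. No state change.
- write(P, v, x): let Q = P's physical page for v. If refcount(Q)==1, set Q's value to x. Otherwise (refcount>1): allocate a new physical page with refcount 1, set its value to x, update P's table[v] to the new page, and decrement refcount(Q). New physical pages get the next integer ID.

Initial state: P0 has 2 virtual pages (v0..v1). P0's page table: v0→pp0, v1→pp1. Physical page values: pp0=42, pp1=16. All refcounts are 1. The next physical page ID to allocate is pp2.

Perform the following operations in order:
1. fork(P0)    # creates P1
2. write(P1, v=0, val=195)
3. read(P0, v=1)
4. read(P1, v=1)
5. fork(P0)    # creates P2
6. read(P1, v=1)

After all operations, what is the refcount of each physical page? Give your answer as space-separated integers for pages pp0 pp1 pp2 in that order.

Answer: 2 3 1

Derivation:
Op 1: fork(P0) -> P1. 2 ppages; refcounts: pp0:2 pp1:2
Op 2: write(P1, v0, 195). refcount(pp0)=2>1 -> COPY to pp2. 3 ppages; refcounts: pp0:1 pp1:2 pp2:1
Op 3: read(P0, v1) -> 16. No state change.
Op 4: read(P1, v1) -> 16. No state change.
Op 5: fork(P0) -> P2. 3 ppages; refcounts: pp0:2 pp1:3 pp2:1
Op 6: read(P1, v1) -> 16. No state change.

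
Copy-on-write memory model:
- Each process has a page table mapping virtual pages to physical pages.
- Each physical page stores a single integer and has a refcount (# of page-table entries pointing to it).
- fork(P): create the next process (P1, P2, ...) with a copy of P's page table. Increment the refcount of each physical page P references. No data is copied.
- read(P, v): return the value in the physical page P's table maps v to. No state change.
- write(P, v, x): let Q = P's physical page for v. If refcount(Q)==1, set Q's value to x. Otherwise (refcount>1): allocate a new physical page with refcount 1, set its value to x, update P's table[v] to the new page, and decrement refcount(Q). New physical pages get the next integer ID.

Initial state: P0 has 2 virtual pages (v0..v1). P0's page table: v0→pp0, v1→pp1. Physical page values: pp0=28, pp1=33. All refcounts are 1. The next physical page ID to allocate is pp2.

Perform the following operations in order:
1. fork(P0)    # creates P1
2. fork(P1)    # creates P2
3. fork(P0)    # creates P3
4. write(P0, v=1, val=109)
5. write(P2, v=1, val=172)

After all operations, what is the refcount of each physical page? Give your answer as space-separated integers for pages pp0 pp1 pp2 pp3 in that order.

Op 1: fork(P0) -> P1. 2 ppages; refcounts: pp0:2 pp1:2
Op 2: fork(P1) -> P2. 2 ppages; refcounts: pp0:3 pp1:3
Op 3: fork(P0) -> P3. 2 ppages; refcounts: pp0:4 pp1:4
Op 4: write(P0, v1, 109). refcount(pp1)=4>1 -> COPY to pp2. 3 ppages; refcounts: pp0:4 pp1:3 pp2:1
Op 5: write(P2, v1, 172). refcount(pp1)=3>1 -> COPY to pp3. 4 ppages; refcounts: pp0:4 pp1:2 pp2:1 pp3:1

Answer: 4 2 1 1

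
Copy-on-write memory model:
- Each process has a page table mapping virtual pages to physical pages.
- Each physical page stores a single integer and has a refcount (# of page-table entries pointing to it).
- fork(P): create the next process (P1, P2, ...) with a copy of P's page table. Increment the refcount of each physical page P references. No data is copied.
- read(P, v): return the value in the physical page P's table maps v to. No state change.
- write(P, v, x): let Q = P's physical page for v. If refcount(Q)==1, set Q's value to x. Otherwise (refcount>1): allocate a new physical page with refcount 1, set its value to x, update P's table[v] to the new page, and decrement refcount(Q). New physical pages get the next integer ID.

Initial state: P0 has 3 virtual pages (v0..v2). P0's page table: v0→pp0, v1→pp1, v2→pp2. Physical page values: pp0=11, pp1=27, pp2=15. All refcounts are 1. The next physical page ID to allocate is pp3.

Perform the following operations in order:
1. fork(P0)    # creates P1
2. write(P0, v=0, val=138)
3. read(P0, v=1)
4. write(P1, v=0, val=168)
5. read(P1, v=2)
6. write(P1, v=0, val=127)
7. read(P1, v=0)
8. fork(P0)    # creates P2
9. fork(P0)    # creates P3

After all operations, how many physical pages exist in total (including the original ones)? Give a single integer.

Answer: 4

Derivation:
Op 1: fork(P0) -> P1. 3 ppages; refcounts: pp0:2 pp1:2 pp2:2
Op 2: write(P0, v0, 138). refcount(pp0)=2>1 -> COPY to pp3. 4 ppages; refcounts: pp0:1 pp1:2 pp2:2 pp3:1
Op 3: read(P0, v1) -> 27. No state change.
Op 4: write(P1, v0, 168). refcount(pp0)=1 -> write in place. 4 ppages; refcounts: pp0:1 pp1:2 pp2:2 pp3:1
Op 5: read(P1, v2) -> 15. No state change.
Op 6: write(P1, v0, 127). refcount(pp0)=1 -> write in place. 4 ppages; refcounts: pp0:1 pp1:2 pp2:2 pp3:1
Op 7: read(P1, v0) -> 127. No state change.
Op 8: fork(P0) -> P2. 4 ppages; refcounts: pp0:1 pp1:3 pp2:3 pp3:2
Op 9: fork(P0) -> P3. 4 ppages; refcounts: pp0:1 pp1:4 pp2:4 pp3:3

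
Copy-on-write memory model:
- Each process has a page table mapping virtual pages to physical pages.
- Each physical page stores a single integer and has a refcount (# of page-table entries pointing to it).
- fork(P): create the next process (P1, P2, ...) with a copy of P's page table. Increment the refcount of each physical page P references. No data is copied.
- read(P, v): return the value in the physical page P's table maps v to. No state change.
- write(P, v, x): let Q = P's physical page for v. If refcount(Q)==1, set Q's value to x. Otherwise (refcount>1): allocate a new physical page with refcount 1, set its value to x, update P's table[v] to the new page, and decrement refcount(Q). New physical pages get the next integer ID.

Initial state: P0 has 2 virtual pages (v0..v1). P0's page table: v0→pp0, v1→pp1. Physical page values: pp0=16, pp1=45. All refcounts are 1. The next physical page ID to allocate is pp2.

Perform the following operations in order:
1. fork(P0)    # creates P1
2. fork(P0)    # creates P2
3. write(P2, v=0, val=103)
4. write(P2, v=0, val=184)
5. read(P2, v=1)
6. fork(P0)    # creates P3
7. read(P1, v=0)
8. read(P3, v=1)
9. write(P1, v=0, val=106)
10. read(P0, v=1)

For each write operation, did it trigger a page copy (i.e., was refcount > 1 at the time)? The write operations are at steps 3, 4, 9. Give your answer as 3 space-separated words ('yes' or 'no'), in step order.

Op 1: fork(P0) -> P1. 2 ppages; refcounts: pp0:2 pp1:2
Op 2: fork(P0) -> P2. 2 ppages; refcounts: pp0:3 pp1:3
Op 3: write(P2, v0, 103). refcount(pp0)=3>1 -> COPY to pp2. 3 ppages; refcounts: pp0:2 pp1:3 pp2:1
Op 4: write(P2, v0, 184). refcount(pp2)=1 -> write in place. 3 ppages; refcounts: pp0:2 pp1:3 pp2:1
Op 5: read(P2, v1) -> 45. No state change.
Op 6: fork(P0) -> P3. 3 ppages; refcounts: pp0:3 pp1:4 pp2:1
Op 7: read(P1, v0) -> 16. No state change.
Op 8: read(P3, v1) -> 45. No state change.
Op 9: write(P1, v0, 106). refcount(pp0)=3>1 -> COPY to pp3. 4 ppages; refcounts: pp0:2 pp1:4 pp2:1 pp3:1
Op 10: read(P0, v1) -> 45. No state change.

yes no yes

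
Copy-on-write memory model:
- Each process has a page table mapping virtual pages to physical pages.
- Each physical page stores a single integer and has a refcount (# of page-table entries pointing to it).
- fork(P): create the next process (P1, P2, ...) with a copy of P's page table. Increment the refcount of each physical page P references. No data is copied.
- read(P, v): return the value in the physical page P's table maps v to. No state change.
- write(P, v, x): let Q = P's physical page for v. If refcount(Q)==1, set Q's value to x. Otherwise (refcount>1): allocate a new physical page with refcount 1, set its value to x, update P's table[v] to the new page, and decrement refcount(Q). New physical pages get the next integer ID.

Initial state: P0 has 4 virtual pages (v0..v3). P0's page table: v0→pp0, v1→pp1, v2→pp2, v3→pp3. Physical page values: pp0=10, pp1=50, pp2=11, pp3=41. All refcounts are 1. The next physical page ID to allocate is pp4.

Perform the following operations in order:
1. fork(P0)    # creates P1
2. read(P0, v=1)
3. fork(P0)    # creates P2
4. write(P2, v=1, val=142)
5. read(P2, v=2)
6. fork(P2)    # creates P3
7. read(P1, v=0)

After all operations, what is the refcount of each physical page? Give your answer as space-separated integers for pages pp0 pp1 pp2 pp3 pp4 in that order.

Op 1: fork(P0) -> P1. 4 ppages; refcounts: pp0:2 pp1:2 pp2:2 pp3:2
Op 2: read(P0, v1) -> 50. No state change.
Op 3: fork(P0) -> P2. 4 ppages; refcounts: pp0:3 pp1:3 pp2:3 pp3:3
Op 4: write(P2, v1, 142). refcount(pp1)=3>1 -> COPY to pp4. 5 ppages; refcounts: pp0:3 pp1:2 pp2:3 pp3:3 pp4:1
Op 5: read(P2, v2) -> 11. No state change.
Op 6: fork(P2) -> P3. 5 ppages; refcounts: pp0:4 pp1:2 pp2:4 pp3:4 pp4:2
Op 7: read(P1, v0) -> 10. No state change.

Answer: 4 2 4 4 2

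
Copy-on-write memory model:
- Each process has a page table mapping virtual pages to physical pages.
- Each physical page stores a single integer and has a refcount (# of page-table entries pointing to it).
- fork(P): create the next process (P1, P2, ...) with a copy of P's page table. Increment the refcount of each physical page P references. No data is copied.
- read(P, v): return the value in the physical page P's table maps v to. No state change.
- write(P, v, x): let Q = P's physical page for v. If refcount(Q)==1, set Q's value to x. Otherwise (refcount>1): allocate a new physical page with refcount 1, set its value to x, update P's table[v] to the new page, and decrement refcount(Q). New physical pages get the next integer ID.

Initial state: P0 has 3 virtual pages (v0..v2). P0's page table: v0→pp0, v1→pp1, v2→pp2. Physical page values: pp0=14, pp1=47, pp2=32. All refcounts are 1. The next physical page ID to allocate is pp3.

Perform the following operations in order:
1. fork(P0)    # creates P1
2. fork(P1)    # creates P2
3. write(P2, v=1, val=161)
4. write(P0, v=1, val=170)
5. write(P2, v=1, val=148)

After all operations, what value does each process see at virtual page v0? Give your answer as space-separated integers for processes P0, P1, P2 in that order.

Op 1: fork(P0) -> P1. 3 ppages; refcounts: pp0:2 pp1:2 pp2:2
Op 2: fork(P1) -> P2. 3 ppages; refcounts: pp0:3 pp1:3 pp2:3
Op 3: write(P2, v1, 161). refcount(pp1)=3>1 -> COPY to pp3. 4 ppages; refcounts: pp0:3 pp1:2 pp2:3 pp3:1
Op 4: write(P0, v1, 170). refcount(pp1)=2>1 -> COPY to pp4. 5 ppages; refcounts: pp0:3 pp1:1 pp2:3 pp3:1 pp4:1
Op 5: write(P2, v1, 148). refcount(pp3)=1 -> write in place. 5 ppages; refcounts: pp0:3 pp1:1 pp2:3 pp3:1 pp4:1
P0: v0 -> pp0 = 14
P1: v0 -> pp0 = 14
P2: v0 -> pp0 = 14

Answer: 14 14 14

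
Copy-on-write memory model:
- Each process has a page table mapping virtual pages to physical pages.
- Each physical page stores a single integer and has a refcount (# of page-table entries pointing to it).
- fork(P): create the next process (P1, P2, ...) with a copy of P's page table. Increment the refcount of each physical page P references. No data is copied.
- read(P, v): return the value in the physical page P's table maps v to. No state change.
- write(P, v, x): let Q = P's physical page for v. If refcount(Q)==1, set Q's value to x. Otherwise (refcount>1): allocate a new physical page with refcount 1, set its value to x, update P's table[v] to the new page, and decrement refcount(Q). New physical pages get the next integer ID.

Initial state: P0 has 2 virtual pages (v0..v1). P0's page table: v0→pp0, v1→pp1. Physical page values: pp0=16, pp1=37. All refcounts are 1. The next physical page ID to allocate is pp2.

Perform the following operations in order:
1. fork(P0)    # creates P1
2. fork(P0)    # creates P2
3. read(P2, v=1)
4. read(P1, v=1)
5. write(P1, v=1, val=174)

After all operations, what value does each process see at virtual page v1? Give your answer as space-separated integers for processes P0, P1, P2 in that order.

Op 1: fork(P0) -> P1. 2 ppages; refcounts: pp0:2 pp1:2
Op 2: fork(P0) -> P2. 2 ppages; refcounts: pp0:3 pp1:3
Op 3: read(P2, v1) -> 37. No state change.
Op 4: read(P1, v1) -> 37. No state change.
Op 5: write(P1, v1, 174). refcount(pp1)=3>1 -> COPY to pp2. 3 ppages; refcounts: pp0:3 pp1:2 pp2:1
P0: v1 -> pp1 = 37
P1: v1 -> pp2 = 174
P2: v1 -> pp1 = 37

Answer: 37 174 37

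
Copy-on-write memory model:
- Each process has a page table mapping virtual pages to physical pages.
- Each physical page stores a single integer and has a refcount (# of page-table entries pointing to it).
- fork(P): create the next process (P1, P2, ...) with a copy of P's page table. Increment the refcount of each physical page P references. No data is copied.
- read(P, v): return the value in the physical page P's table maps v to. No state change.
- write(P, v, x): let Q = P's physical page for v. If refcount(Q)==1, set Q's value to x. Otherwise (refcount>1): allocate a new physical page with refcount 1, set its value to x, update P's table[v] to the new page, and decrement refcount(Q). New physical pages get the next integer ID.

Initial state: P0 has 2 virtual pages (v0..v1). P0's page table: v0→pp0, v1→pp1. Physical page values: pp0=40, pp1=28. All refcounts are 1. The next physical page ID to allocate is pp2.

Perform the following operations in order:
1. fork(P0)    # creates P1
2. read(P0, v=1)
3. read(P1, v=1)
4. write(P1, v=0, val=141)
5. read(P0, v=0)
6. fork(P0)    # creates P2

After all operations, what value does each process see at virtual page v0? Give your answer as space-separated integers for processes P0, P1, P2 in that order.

Op 1: fork(P0) -> P1. 2 ppages; refcounts: pp0:2 pp1:2
Op 2: read(P0, v1) -> 28. No state change.
Op 3: read(P1, v1) -> 28. No state change.
Op 4: write(P1, v0, 141). refcount(pp0)=2>1 -> COPY to pp2. 3 ppages; refcounts: pp0:1 pp1:2 pp2:1
Op 5: read(P0, v0) -> 40. No state change.
Op 6: fork(P0) -> P2. 3 ppages; refcounts: pp0:2 pp1:3 pp2:1
P0: v0 -> pp0 = 40
P1: v0 -> pp2 = 141
P2: v0 -> pp0 = 40

Answer: 40 141 40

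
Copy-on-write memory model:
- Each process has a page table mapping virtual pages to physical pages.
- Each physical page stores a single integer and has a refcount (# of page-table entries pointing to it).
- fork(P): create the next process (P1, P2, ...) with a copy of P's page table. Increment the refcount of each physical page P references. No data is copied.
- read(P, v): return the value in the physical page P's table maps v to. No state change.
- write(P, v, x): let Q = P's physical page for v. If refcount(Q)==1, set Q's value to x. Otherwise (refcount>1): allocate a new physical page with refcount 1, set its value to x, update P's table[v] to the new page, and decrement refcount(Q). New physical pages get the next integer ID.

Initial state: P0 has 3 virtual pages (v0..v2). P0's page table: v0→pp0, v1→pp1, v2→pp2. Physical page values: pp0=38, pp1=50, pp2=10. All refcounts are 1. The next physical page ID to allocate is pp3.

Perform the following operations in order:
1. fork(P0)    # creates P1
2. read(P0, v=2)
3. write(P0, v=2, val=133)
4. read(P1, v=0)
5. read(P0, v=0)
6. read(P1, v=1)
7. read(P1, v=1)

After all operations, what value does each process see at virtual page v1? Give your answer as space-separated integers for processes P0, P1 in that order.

Answer: 50 50

Derivation:
Op 1: fork(P0) -> P1. 3 ppages; refcounts: pp0:2 pp1:2 pp2:2
Op 2: read(P0, v2) -> 10. No state change.
Op 3: write(P0, v2, 133). refcount(pp2)=2>1 -> COPY to pp3. 4 ppages; refcounts: pp0:2 pp1:2 pp2:1 pp3:1
Op 4: read(P1, v0) -> 38. No state change.
Op 5: read(P0, v0) -> 38. No state change.
Op 6: read(P1, v1) -> 50. No state change.
Op 7: read(P1, v1) -> 50. No state change.
P0: v1 -> pp1 = 50
P1: v1 -> pp1 = 50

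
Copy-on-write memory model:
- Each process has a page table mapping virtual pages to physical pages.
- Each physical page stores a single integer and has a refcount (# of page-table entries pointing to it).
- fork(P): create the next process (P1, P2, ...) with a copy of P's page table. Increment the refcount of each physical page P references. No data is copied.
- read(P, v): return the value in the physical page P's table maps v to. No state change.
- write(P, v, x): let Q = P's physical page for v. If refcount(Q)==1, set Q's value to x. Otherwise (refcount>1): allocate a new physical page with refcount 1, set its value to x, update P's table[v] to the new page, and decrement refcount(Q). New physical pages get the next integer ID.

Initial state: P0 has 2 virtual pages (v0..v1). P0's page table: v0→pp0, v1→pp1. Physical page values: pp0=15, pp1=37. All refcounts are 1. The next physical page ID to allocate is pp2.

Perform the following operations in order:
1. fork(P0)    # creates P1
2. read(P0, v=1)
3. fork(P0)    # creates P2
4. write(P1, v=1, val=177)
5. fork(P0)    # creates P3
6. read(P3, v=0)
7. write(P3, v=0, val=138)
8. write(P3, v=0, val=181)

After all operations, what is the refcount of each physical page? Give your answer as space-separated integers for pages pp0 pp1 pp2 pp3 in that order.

Answer: 3 3 1 1

Derivation:
Op 1: fork(P0) -> P1. 2 ppages; refcounts: pp0:2 pp1:2
Op 2: read(P0, v1) -> 37. No state change.
Op 3: fork(P0) -> P2. 2 ppages; refcounts: pp0:3 pp1:3
Op 4: write(P1, v1, 177). refcount(pp1)=3>1 -> COPY to pp2. 3 ppages; refcounts: pp0:3 pp1:2 pp2:1
Op 5: fork(P0) -> P3. 3 ppages; refcounts: pp0:4 pp1:3 pp2:1
Op 6: read(P3, v0) -> 15. No state change.
Op 7: write(P3, v0, 138). refcount(pp0)=4>1 -> COPY to pp3. 4 ppages; refcounts: pp0:3 pp1:3 pp2:1 pp3:1
Op 8: write(P3, v0, 181). refcount(pp3)=1 -> write in place. 4 ppages; refcounts: pp0:3 pp1:3 pp2:1 pp3:1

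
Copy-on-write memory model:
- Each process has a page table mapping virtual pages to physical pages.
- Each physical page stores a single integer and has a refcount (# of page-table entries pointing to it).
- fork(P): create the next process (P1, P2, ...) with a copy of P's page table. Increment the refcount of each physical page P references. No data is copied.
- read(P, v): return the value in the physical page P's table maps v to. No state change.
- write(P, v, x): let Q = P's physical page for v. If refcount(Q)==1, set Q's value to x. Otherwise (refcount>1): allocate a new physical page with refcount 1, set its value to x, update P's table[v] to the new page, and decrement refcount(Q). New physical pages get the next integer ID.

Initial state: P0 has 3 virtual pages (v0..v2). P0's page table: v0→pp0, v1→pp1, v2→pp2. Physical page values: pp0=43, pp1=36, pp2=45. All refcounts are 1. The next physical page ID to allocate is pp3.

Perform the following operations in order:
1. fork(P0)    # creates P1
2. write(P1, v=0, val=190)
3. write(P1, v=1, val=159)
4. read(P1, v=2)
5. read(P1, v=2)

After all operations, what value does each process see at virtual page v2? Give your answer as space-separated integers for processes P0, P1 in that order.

Op 1: fork(P0) -> P1. 3 ppages; refcounts: pp0:2 pp1:2 pp2:2
Op 2: write(P1, v0, 190). refcount(pp0)=2>1 -> COPY to pp3. 4 ppages; refcounts: pp0:1 pp1:2 pp2:2 pp3:1
Op 3: write(P1, v1, 159). refcount(pp1)=2>1 -> COPY to pp4. 5 ppages; refcounts: pp0:1 pp1:1 pp2:2 pp3:1 pp4:1
Op 4: read(P1, v2) -> 45. No state change.
Op 5: read(P1, v2) -> 45. No state change.
P0: v2 -> pp2 = 45
P1: v2 -> pp2 = 45

Answer: 45 45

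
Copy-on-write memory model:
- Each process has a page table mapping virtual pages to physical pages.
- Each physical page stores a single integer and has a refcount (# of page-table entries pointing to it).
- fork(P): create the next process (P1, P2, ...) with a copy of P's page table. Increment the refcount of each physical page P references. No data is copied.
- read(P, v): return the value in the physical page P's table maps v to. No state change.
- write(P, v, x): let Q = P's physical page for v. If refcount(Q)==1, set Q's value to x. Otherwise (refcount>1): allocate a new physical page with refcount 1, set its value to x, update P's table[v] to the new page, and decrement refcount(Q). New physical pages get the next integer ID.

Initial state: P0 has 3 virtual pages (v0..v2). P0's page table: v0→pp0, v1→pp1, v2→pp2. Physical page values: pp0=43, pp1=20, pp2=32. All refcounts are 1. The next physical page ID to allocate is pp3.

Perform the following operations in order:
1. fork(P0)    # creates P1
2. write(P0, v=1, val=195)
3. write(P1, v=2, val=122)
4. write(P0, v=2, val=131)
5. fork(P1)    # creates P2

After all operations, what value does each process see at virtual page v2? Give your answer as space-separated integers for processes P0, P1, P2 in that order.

Answer: 131 122 122

Derivation:
Op 1: fork(P0) -> P1. 3 ppages; refcounts: pp0:2 pp1:2 pp2:2
Op 2: write(P0, v1, 195). refcount(pp1)=2>1 -> COPY to pp3. 4 ppages; refcounts: pp0:2 pp1:1 pp2:2 pp3:1
Op 3: write(P1, v2, 122). refcount(pp2)=2>1 -> COPY to pp4. 5 ppages; refcounts: pp0:2 pp1:1 pp2:1 pp3:1 pp4:1
Op 4: write(P0, v2, 131). refcount(pp2)=1 -> write in place. 5 ppages; refcounts: pp0:2 pp1:1 pp2:1 pp3:1 pp4:1
Op 5: fork(P1) -> P2. 5 ppages; refcounts: pp0:3 pp1:2 pp2:1 pp3:1 pp4:2
P0: v2 -> pp2 = 131
P1: v2 -> pp4 = 122
P2: v2 -> pp4 = 122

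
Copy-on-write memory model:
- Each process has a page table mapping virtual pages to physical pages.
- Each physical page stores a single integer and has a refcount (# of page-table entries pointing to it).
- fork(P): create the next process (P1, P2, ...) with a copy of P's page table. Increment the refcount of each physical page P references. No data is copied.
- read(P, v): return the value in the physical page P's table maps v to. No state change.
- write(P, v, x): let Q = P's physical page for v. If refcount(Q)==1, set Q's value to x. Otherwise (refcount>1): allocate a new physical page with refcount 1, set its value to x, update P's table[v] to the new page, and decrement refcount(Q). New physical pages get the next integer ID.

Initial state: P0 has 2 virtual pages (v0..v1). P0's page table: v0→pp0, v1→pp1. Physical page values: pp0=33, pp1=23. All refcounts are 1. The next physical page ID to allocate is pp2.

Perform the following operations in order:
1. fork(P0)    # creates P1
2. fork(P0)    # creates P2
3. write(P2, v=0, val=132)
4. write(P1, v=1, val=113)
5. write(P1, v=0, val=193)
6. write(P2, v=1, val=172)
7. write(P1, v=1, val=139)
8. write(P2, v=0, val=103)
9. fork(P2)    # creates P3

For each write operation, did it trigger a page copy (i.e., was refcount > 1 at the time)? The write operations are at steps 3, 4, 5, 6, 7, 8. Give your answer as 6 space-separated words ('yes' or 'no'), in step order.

Op 1: fork(P0) -> P1. 2 ppages; refcounts: pp0:2 pp1:2
Op 2: fork(P0) -> P2. 2 ppages; refcounts: pp0:3 pp1:3
Op 3: write(P2, v0, 132). refcount(pp0)=3>1 -> COPY to pp2. 3 ppages; refcounts: pp0:2 pp1:3 pp2:1
Op 4: write(P1, v1, 113). refcount(pp1)=3>1 -> COPY to pp3. 4 ppages; refcounts: pp0:2 pp1:2 pp2:1 pp3:1
Op 5: write(P1, v0, 193). refcount(pp0)=2>1 -> COPY to pp4. 5 ppages; refcounts: pp0:1 pp1:2 pp2:1 pp3:1 pp4:1
Op 6: write(P2, v1, 172). refcount(pp1)=2>1 -> COPY to pp5. 6 ppages; refcounts: pp0:1 pp1:1 pp2:1 pp3:1 pp4:1 pp5:1
Op 7: write(P1, v1, 139). refcount(pp3)=1 -> write in place. 6 ppages; refcounts: pp0:1 pp1:1 pp2:1 pp3:1 pp4:1 pp5:1
Op 8: write(P2, v0, 103). refcount(pp2)=1 -> write in place. 6 ppages; refcounts: pp0:1 pp1:1 pp2:1 pp3:1 pp4:1 pp5:1
Op 9: fork(P2) -> P3. 6 ppages; refcounts: pp0:1 pp1:1 pp2:2 pp3:1 pp4:1 pp5:2

yes yes yes yes no no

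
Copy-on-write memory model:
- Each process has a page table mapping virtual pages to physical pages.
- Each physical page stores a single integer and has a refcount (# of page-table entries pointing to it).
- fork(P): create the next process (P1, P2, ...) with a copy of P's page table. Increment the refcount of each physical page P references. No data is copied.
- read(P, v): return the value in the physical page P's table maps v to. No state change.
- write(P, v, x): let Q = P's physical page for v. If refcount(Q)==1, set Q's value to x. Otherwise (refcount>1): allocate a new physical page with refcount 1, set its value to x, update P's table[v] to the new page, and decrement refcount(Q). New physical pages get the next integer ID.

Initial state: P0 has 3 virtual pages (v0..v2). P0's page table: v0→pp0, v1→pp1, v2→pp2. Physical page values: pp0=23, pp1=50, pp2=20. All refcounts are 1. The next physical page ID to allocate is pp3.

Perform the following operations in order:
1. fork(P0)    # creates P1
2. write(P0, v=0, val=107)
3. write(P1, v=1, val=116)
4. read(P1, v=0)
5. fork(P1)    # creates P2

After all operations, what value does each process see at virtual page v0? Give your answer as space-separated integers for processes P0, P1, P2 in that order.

Answer: 107 23 23

Derivation:
Op 1: fork(P0) -> P1. 3 ppages; refcounts: pp0:2 pp1:2 pp2:2
Op 2: write(P0, v0, 107). refcount(pp0)=2>1 -> COPY to pp3. 4 ppages; refcounts: pp0:1 pp1:2 pp2:2 pp3:1
Op 3: write(P1, v1, 116). refcount(pp1)=2>1 -> COPY to pp4. 5 ppages; refcounts: pp0:1 pp1:1 pp2:2 pp3:1 pp4:1
Op 4: read(P1, v0) -> 23. No state change.
Op 5: fork(P1) -> P2. 5 ppages; refcounts: pp0:2 pp1:1 pp2:3 pp3:1 pp4:2
P0: v0 -> pp3 = 107
P1: v0 -> pp0 = 23
P2: v0 -> pp0 = 23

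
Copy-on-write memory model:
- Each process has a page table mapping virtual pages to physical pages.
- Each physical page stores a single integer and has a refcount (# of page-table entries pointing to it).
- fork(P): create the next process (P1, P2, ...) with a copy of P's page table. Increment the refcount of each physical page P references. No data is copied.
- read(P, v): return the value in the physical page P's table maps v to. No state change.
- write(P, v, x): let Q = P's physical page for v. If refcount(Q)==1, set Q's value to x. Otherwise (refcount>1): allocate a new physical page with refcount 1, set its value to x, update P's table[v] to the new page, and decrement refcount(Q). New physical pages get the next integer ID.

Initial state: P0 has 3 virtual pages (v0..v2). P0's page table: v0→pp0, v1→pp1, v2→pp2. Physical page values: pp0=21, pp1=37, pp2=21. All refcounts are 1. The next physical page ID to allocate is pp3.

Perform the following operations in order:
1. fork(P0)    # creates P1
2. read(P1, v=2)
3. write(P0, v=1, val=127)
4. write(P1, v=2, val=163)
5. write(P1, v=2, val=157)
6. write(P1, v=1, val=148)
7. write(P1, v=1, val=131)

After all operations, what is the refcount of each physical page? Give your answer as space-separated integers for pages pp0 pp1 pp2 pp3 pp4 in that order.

Answer: 2 1 1 1 1

Derivation:
Op 1: fork(P0) -> P1. 3 ppages; refcounts: pp0:2 pp1:2 pp2:2
Op 2: read(P1, v2) -> 21. No state change.
Op 3: write(P0, v1, 127). refcount(pp1)=2>1 -> COPY to pp3. 4 ppages; refcounts: pp0:2 pp1:1 pp2:2 pp3:1
Op 4: write(P1, v2, 163). refcount(pp2)=2>1 -> COPY to pp4. 5 ppages; refcounts: pp0:2 pp1:1 pp2:1 pp3:1 pp4:1
Op 5: write(P1, v2, 157). refcount(pp4)=1 -> write in place. 5 ppages; refcounts: pp0:2 pp1:1 pp2:1 pp3:1 pp4:1
Op 6: write(P1, v1, 148). refcount(pp1)=1 -> write in place. 5 ppages; refcounts: pp0:2 pp1:1 pp2:1 pp3:1 pp4:1
Op 7: write(P1, v1, 131). refcount(pp1)=1 -> write in place. 5 ppages; refcounts: pp0:2 pp1:1 pp2:1 pp3:1 pp4:1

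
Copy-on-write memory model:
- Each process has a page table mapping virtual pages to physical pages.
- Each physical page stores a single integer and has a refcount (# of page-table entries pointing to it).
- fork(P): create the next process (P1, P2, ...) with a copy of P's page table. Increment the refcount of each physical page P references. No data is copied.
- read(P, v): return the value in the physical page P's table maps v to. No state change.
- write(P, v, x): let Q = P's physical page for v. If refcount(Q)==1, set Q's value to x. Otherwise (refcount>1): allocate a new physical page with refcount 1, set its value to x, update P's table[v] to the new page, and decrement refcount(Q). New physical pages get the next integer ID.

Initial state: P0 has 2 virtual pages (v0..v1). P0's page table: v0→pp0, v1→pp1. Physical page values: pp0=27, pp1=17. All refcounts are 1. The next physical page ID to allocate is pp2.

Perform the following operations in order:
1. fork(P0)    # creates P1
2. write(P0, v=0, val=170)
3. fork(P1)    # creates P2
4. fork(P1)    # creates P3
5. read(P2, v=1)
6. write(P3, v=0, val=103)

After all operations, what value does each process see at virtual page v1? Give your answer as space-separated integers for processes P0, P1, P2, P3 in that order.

Op 1: fork(P0) -> P1. 2 ppages; refcounts: pp0:2 pp1:2
Op 2: write(P0, v0, 170). refcount(pp0)=2>1 -> COPY to pp2. 3 ppages; refcounts: pp0:1 pp1:2 pp2:1
Op 3: fork(P1) -> P2. 3 ppages; refcounts: pp0:2 pp1:3 pp2:1
Op 4: fork(P1) -> P3. 3 ppages; refcounts: pp0:3 pp1:4 pp2:1
Op 5: read(P2, v1) -> 17. No state change.
Op 6: write(P3, v0, 103). refcount(pp0)=3>1 -> COPY to pp3. 4 ppages; refcounts: pp0:2 pp1:4 pp2:1 pp3:1
P0: v1 -> pp1 = 17
P1: v1 -> pp1 = 17
P2: v1 -> pp1 = 17
P3: v1 -> pp1 = 17

Answer: 17 17 17 17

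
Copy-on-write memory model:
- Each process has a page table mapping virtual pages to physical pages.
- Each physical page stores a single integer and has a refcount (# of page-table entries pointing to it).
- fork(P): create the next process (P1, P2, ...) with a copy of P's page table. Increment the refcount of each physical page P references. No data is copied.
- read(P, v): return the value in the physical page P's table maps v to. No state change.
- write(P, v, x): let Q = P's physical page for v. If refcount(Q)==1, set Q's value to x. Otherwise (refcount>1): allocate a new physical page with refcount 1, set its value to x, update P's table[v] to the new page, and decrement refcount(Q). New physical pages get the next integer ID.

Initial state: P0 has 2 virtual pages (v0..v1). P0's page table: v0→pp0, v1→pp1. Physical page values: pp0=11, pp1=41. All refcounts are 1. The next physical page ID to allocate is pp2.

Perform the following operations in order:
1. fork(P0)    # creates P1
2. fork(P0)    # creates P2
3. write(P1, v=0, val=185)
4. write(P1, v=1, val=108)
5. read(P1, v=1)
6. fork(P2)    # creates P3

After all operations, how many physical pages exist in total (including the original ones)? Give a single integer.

Answer: 4

Derivation:
Op 1: fork(P0) -> P1. 2 ppages; refcounts: pp0:2 pp1:2
Op 2: fork(P0) -> P2. 2 ppages; refcounts: pp0:3 pp1:3
Op 3: write(P1, v0, 185). refcount(pp0)=3>1 -> COPY to pp2. 3 ppages; refcounts: pp0:2 pp1:3 pp2:1
Op 4: write(P1, v1, 108). refcount(pp1)=3>1 -> COPY to pp3. 4 ppages; refcounts: pp0:2 pp1:2 pp2:1 pp3:1
Op 5: read(P1, v1) -> 108. No state change.
Op 6: fork(P2) -> P3. 4 ppages; refcounts: pp0:3 pp1:3 pp2:1 pp3:1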